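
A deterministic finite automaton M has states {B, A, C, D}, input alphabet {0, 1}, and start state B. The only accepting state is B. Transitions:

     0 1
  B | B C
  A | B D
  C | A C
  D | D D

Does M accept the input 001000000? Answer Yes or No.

Trace: B -0-> B -0-> B -1-> C -0-> A -0-> B -0-> B -0-> B -0-> B -0-> B
End state B is accepting.

Yes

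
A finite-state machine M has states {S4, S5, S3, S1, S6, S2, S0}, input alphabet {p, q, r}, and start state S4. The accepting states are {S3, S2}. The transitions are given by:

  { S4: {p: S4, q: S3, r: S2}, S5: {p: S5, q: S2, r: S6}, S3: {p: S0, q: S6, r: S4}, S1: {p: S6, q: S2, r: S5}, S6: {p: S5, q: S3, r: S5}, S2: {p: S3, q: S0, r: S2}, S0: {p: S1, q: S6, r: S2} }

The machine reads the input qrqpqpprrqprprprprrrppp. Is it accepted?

No

S4 → S3 → S4 → S3 → S0 → S6 → S5 → S5 → S6 → S5 → S2 → S3 → S4 → S4 → S2 → S3 → S4 → S4 → S2 → S2 → S2 → S3 → S0 → S1
End state S1 is not accepting.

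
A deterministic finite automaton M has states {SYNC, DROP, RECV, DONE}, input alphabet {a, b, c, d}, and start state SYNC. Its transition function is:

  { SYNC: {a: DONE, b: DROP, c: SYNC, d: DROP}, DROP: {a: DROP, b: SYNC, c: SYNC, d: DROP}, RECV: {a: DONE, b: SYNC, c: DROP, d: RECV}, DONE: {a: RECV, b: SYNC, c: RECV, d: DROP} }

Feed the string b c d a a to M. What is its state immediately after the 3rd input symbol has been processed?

start at SYNC
read 'b': SYNC → DROP
read 'c': DROP → SYNC
read 'd': SYNC → DROP
After 3 symbols: DROP.

DROP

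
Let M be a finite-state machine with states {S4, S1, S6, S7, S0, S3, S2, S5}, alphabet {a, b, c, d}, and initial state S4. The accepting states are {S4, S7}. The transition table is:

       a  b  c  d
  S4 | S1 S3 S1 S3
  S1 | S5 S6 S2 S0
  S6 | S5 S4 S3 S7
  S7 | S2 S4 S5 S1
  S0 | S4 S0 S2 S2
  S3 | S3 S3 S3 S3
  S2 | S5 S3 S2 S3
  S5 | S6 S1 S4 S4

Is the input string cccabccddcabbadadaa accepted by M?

No

Trace: S4 -c-> S1 -c-> S2 -c-> S2 -a-> S5 -b-> S1 -c-> S2 -c-> S2 -d-> S3 -d-> S3 -c-> S3 -a-> S3 -b-> S3 -b-> S3 -a-> S3 -d-> S3 -a-> S3 -d-> S3 -a-> S3 -a-> S3
End state S3 is not accepting.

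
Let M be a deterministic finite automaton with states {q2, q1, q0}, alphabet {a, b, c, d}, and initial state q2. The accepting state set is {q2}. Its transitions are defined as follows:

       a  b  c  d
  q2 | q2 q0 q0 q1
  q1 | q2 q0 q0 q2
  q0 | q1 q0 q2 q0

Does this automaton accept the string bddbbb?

No

Trace: q2 -b-> q0 -d-> q0 -d-> q0 -b-> q0 -b-> q0 -b-> q0
End state q0 is not accepting.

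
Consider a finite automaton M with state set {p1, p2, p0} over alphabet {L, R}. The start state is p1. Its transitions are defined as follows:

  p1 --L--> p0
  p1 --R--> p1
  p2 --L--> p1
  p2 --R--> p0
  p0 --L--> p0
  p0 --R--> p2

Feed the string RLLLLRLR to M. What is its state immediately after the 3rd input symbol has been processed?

p0

start at p1
read 'R': p1 → p1
read 'L': p1 → p0
read 'L': p0 → p0
After 3 symbols: p0.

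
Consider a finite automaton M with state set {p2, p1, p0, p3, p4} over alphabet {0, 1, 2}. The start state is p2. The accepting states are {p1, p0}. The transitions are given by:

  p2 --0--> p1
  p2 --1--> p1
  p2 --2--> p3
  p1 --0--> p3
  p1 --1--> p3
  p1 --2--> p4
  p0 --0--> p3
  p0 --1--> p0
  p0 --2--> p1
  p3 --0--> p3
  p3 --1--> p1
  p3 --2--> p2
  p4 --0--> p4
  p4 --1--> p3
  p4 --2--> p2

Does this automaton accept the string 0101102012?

No

Trace: p2 -0-> p1 -1-> p3 -0-> p3 -1-> p1 -1-> p3 -0-> p3 -2-> p2 -0-> p1 -1-> p3 -2-> p2
End state p2 is not accepting.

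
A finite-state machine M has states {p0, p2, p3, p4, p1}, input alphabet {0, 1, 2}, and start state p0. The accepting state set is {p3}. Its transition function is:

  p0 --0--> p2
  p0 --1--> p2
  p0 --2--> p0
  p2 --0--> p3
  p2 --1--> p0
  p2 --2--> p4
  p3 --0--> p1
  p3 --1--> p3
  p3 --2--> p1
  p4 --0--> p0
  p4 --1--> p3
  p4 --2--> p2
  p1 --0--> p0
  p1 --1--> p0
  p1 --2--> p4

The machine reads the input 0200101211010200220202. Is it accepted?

Trace: p0 -0-> p2 -2-> p4 -0-> p0 -0-> p2 -1-> p0 -0-> p2 -1-> p0 -2-> p0 -1-> p2 -1-> p0 -0-> p2 -1-> p0 -0-> p2 -2-> p4 -0-> p0 -0-> p2 -2-> p4 -2-> p2 -0-> p3 -2-> p1 -0-> p0 -2-> p0
End state p0 is not accepting.

No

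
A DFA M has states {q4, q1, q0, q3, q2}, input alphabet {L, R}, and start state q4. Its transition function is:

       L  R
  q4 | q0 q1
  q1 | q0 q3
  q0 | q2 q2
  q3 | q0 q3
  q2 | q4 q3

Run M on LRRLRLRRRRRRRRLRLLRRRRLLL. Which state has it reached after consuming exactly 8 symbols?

Trace: q4 -L-> q0 -R-> q2 -R-> q3 -L-> q0 -R-> q2 -L-> q4 -R-> q1 -R-> q3
After 8 symbols: q3.

q3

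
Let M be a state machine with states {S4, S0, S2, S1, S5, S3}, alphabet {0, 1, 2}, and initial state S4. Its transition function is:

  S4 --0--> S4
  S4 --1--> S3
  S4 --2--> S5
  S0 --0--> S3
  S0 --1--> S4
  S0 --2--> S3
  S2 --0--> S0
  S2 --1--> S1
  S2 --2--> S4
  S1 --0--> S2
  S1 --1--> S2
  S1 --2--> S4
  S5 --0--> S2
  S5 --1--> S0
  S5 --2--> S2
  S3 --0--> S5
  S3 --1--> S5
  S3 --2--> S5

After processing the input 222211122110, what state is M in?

S0

start at S4
read '2': S4 → S5
read '2': S5 → S2
read '2': S2 → S4
read '2': S4 → S5
read '1': S5 → S0
read '1': S0 → S4
read '1': S4 → S3
read '2': S3 → S5
read '2': S5 → S2
read '1': S2 → S1
read '1': S1 → S2
read '0': S2 → S0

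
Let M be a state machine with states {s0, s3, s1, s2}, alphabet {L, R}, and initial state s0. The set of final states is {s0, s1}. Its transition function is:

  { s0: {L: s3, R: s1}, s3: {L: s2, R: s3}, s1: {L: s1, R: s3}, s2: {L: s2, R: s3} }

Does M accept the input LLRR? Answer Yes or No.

Trace: s0 -L-> s3 -L-> s2 -R-> s3 -R-> s3
End state s3 is not accepting.

No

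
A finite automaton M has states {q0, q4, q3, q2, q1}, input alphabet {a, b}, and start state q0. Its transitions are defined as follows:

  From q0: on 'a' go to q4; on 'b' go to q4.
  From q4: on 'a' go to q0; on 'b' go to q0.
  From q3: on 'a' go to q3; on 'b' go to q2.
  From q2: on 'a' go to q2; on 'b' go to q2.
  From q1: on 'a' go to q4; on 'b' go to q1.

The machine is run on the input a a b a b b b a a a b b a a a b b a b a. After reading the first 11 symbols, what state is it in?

q4

start at q0
read 'a': q0 → q4
read 'a': q4 → q0
read 'b': q0 → q4
read 'a': q4 → q0
read 'b': q0 → q4
read 'b': q4 → q0
read 'b': q0 → q4
read 'a': q4 → q0
read 'a': q0 → q4
read 'a': q4 → q0
read 'b': q0 → q4
After 11 symbols: q4.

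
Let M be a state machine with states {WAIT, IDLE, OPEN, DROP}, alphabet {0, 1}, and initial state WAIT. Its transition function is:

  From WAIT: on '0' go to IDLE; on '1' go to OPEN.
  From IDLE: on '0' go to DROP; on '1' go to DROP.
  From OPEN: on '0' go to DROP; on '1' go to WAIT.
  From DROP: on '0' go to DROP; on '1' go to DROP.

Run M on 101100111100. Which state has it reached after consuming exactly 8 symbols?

DROP

Trace: WAIT -1-> OPEN -0-> DROP -1-> DROP -1-> DROP -0-> DROP -0-> DROP -1-> DROP -1-> DROP
After 8 symbols: DROP.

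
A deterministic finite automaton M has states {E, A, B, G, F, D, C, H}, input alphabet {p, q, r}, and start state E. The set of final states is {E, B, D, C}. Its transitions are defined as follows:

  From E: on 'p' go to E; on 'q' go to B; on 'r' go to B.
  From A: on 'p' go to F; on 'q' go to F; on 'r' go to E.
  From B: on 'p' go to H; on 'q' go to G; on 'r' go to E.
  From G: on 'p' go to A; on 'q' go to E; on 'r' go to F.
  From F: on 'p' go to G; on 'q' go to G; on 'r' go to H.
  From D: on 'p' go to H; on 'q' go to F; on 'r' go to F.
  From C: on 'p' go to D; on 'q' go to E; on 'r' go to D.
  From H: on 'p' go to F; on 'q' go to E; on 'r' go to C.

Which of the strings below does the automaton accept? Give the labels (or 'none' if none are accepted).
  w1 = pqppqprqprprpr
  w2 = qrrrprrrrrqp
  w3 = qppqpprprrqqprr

w1:
  start at E
  read 'p': E → E
  read 'q': E → B
  read 'p': B → H
  read 'p': H → F
  read 'q': F → G
  read 'p': G → A
  read 'r': A → E
  read 'q': E → B
  read 'p': B → H
  read 'r': H → C
  read 'p': C → D
  read 'r': D → F
  read 'p': F → G
  read 'r': G → F
  end F, rejected
w2:
  start at E
  read 'q': E → B
  read 'r': B → E
  read 'r': E → B
  read 'r': B → E
  read 'p': E → E
  read 'r': E → B
  read 'r': B → E
  read 'r': E → B
  read 'r': B → E
  read 'r': E → B
  read 'q': B → G
  read 'p': G → A
  end A, rejected
w3:
  start at E
  read 'q': E → B
  read 'p': B → H
  read 'p': H → F
  read 'q': F → G
  read 'p': G → A
  read 'p': A → F
  read 'r': F → H
  read 'p': H → F
  read 'r': F → H
  read 'r': H → C
  read 'q': C → E
  read 'q': E → B
  read 'p': B → H
  read 'r': H → C
  read 'r': C → D
  end D, accepted

w3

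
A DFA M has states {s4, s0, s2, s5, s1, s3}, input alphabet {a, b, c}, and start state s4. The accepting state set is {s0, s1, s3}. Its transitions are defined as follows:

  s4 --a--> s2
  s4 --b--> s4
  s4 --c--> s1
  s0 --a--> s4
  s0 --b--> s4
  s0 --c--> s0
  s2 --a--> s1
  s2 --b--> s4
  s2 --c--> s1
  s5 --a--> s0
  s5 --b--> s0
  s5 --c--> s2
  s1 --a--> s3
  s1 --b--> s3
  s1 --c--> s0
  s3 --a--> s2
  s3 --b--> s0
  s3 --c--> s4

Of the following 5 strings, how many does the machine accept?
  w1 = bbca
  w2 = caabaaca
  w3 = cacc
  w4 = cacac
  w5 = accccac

4

w1:
  start at s4
  read 'b': s4 → s4
  read 'b': s4 → s4
  read 'c': s4 → s1
  read 'a': s1 → s3
  end s3, accepted
w2:
  start at s4
  read 'c': s4 → s1
  read 'a': s1 → s3
  read 'a': s3 → s2
  read 'b': s2 → s4
  read 'a': s4 → s2
  read 'a': s2 → s1
  read 'c': s1 → s0
  read 'a': s0 → s4
  end s4, rejected
w3:
  start at s4
  read 'c': s4 → s1
  read 'a': s1 → s3
  read 'c': s3 → s4
  read 'c': s4 → s1
  end s1, accepted
w4:
  start at s4
  read 'c': s4 → s1
  read 'a': s1 → s3
  read 'c': s3 → s4
  read 'a': s4 → s2
  read 'c': s2 → s1
  end s1, accepted
w5:
  start at s4
  read 'a': s4 → s2
  read 'c': s2 → s1
  read 'c': s1 → s0
  read 'c': s0 → s0
  read 'c': s0 → s0
  read 'a': s0 → s4
  read 'c': s4 → s1
  end s1, accepted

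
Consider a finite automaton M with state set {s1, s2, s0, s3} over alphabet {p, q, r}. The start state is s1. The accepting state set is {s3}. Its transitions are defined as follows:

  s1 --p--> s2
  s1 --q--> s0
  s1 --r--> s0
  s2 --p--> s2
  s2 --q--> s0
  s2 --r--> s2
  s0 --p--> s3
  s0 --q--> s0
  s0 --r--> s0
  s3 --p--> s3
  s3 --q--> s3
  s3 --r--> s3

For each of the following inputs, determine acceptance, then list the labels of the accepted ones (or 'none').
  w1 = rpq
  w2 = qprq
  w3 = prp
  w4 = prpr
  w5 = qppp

w1, w2, w5

w1:
  start at s1
  read 'r': s1 → s0
  read 'p': s0 → s3
  read 'q': s3 → s3
  end s3, accepted
w2:
  start at s1
  read 'q': s1 → s0
  read 'p': s0 → s3
  read 'r': s3 → s3
  read 'q': s3 → s3
  end s3, accepted
w3:
  start at s1
  read 'p': s1 → s2
  read 'r': s2 → s2
  read 'p': s2 → s2
  end s2, rejected
w4:
  start at s1
  read 'p': s1 → s2
  read 'r': s2 → s2
  read 'p': s2 → s2
  read 'r': s2 → s2
  end s2, rejected
w5:
  start at s1
  read 'q': s1 → s0
  read 'p': s0 → s3
  read 'p': s3 → s3
  read 'p': s3 → s3
  end s3, accepted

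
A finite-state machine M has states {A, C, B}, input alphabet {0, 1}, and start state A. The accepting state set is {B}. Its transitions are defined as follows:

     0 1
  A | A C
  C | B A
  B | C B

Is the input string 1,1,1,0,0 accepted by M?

Trace: A -1-> C -1-> A -1-> C -0-> B -0-> C
End state C is not accepting.

No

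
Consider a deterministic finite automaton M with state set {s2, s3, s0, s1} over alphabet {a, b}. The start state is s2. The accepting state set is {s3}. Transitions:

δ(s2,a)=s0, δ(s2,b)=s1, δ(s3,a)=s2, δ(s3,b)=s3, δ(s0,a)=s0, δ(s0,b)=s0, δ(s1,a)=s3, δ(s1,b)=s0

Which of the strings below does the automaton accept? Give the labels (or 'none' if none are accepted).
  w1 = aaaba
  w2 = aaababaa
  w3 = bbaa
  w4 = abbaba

w1: s2 → s0 → s0 → s0 → s0 → s0  → end s0, rejected
w2: s2 → s0 → s0 → s0 → s0 → s0 → s0 → s0 → s0  → end s0, rejected
w3: s2 → s1 → s0 → s0 → s0  → end s0, rejected
w4: s2 → s0 → s0 → s0 → s0 → s0 → s0  → end s0, rejected

none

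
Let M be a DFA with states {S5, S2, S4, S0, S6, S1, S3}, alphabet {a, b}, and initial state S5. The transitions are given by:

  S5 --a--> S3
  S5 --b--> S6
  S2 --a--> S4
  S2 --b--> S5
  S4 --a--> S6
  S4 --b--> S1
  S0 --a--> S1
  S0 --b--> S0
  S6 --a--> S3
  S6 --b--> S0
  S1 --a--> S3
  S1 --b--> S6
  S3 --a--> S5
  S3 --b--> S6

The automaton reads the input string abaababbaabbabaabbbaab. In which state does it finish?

S6

start at S5
read 'a': S5 → S3
read 'b': S3 → S6
read 'a': S6 → S3
read 'a': S3 → S5
read 'b': S5 → S6
read 'a': S6 → S3
read 'b': S3 → S6
read 'b': S6 → S0
read 'a': S0 → S1
read 'a': S1 → S3
read 'b': S3 → S6
read 'b': S6 → S0
read 'a': S0 → S1
read 'b': S1 → S6
read 'a': S6 → S3
read 'a': S3 → S5
read 'b': S5 → S6
read 'b': S6 → S0
read 'b': S0 → S0
read 'a': S0 → S1
read 'a': S1 → S3
read 'b': S3 → S6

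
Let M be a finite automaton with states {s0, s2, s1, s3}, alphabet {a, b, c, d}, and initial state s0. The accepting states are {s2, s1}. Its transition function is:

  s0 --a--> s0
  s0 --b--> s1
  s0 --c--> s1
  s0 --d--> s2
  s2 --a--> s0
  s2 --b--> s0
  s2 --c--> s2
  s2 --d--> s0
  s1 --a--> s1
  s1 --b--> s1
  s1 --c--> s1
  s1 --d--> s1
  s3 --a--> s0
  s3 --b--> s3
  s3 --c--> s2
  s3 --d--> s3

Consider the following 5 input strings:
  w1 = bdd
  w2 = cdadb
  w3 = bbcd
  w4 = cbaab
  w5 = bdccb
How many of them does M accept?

w1:
  start at s0
  read 'b': s0 → s1
  read 'd': s1 → s1
  read 'd': s1 → s1
  end s1, accepted
w2:
  start at s0
  read 'c': s0 → s1
  read 'd': s1 → s1
  read 'a': s1 → s1
  read 'd': s1 → s1
  read 'b': s1 → s1
  end s1, accepted
w3:
  start at s0
  read 'b': s0 → s1
  read 'b': s1 → s1
  read 'c': s1 → s1
  read 'd': s1 → s1
  end s1, accepted
w4:
  start at s0
  read 'c': s0 → s1
  read 'b': s1 → s1
  read 'a': s1 → s1
  read 'a': s1 → s1
  read 'b': s1 → s1
  end s1, accepted
w5:
  start at s0
  read 'b': s0 → s1
  read 'd': s1 → s1
  read 'c': s1 → s1
  read 'c': s1 → s1
  read 'b': s1 → s1
  end s1, accepted

5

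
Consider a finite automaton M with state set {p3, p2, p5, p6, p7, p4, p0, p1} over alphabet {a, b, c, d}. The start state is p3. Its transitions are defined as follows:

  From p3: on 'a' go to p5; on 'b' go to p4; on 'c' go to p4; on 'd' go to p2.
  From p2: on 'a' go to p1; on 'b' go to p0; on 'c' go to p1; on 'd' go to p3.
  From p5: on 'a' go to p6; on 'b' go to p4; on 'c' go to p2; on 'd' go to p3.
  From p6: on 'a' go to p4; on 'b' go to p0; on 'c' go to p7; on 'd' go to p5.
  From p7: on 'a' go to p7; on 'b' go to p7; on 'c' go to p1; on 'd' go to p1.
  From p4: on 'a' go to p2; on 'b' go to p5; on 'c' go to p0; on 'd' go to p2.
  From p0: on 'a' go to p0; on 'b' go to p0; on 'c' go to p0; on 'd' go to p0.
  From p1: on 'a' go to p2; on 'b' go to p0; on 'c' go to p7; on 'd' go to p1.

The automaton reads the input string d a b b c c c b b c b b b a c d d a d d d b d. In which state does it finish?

p3 → p2 → p1 → p0 → p0 → p0 → p0 → p0 → p0 → p0 → p0 → p0 → p0 → p0 → p0 → p0 → p0 → p0 → p0 → p0 → p0 → p0 → p0 → p0

p0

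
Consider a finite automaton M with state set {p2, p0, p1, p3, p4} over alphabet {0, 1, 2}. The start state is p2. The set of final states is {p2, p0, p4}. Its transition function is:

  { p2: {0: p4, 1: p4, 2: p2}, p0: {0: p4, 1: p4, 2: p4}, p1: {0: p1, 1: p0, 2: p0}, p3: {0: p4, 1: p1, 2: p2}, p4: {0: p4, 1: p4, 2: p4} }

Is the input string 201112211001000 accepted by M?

Yes

Trace: p2 -2-> p2 -0-> p4 -1-> p4 -1-> p4 -1-> p4 -2-> p4 -2-> p4 -1-> p4 -1-> p4 -0-> p4 -0-> p4 -1-> p4 -0-> p4 -0-> p4 -0-> p4
End state p4 is accepting.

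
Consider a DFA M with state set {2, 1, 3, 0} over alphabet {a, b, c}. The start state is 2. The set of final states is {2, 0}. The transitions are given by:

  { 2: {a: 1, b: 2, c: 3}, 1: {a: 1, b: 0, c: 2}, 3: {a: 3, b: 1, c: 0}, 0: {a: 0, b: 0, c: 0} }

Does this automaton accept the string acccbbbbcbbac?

Trace: 2 -a-> 1 -c-> 2 -c-> 3 -c-> 0 -b-> 0 -b-> 0 -b-> 0 -b-> 0 -c-> 0 -b-> 0 -b-> 0 -a-> 0 -c-> 0
End state 0 is accepting.

Yes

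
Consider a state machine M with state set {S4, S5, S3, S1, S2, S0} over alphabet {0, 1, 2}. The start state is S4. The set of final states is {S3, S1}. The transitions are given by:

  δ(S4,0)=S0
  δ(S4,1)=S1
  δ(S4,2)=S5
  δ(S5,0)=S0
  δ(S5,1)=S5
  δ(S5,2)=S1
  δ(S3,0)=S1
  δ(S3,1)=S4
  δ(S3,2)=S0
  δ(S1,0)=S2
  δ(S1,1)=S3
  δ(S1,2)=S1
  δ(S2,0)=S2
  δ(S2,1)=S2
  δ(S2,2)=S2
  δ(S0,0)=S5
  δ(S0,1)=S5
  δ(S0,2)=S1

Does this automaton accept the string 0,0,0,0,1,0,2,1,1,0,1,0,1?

Trace: S4 -0-> S0 -0-> S5 -0-> S0 -0-> S5 -1-> S5 -0-> S0 -2-> S1 -1-> S3 -1-> S4 -0-> S0 -1-> S5 -0-> S0 -1-> S5
End state S5 is not accepting.

No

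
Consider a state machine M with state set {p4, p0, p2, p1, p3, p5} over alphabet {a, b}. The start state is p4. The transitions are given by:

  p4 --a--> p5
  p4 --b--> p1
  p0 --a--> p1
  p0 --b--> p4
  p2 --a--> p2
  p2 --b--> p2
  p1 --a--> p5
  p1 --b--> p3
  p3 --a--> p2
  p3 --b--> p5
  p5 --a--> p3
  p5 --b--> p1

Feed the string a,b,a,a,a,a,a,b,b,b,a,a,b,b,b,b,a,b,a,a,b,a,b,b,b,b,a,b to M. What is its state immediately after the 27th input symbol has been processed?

p2

p4 → p5 → p1 → p5 → p3 → p2 → p2 → p2 → p2 → p2 → p2 → p2 → p2 → p2 → p2 → p2 → p2 → p2 → p2 → p2 → p2 → p2 → p2 → p2 → p2 → p2 → p2 → p2
After 27 symbols: p2.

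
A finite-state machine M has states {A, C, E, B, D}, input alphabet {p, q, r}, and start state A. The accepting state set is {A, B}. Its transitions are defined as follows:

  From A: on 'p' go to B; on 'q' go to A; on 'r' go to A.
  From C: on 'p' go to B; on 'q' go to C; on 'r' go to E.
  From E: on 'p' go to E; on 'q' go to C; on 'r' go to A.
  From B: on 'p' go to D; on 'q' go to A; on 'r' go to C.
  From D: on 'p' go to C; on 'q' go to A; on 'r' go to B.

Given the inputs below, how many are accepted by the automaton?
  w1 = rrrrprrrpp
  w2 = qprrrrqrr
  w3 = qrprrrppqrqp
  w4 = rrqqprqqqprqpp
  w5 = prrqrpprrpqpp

2

w1:
  start at A
  read 'r': A → A
  read 'r': A → A
  read 'r': A → A
  read 'r': A → A
  read 'p': A → B
  read 'r': B → C
  read 'r': C → E
  read 'r': E → A
  read 'p': A → B
  read 'p': B → D
  end D, rejected
w2:
  start at A
  read 'q': A → A
  read 'p': A → B
  read 'r': B → C
  read 'r': C → E
  read 'r': E → A
  read 'r': A → A
  read 'q': A → A
  read 'r': A → A
  read 'r': A → A
  end A, accepted
w3:
  start at A
  read 'q': A → A
  read 'r': A → A
  read 'p': A → B
  read 'r': B → C
  read 'r': C → E
  read 'r': E → A
  read 'p': A → B
  read 'p': B → D
  read 'q': D → A
  read 'r': A → A
  read 'q': A → A
  read 'p': A → B
  end B, accepted
w4:
  start at A
  read 'r': A → A
  read 'r': A → A
  read 'q': A → A
  read 'q': A → A
  read 'p': A → B
  read 'r': B → C
  read 'q': C → C
  read 'q': C → C
  read 'q': C → C
  read 'p': C → B
  read 'r': B → C
  read 'q': C → C
  read 'p': C → B
  read 'p': B → D
  end D, rejected
w5:
  start at A
  read 'p': A → B
  read 'r': B → C
  read 'r': C → E
  read 'q': E → C
  read 'r': C → E
  read 'p': E → E
  read 'p': E → E
  read 'r': E → A
  read 'r': A → A
  read 'p': A → B
  read 'q': B → A
  read 'p': A → B
  read 'p': B → D
  end D, rejected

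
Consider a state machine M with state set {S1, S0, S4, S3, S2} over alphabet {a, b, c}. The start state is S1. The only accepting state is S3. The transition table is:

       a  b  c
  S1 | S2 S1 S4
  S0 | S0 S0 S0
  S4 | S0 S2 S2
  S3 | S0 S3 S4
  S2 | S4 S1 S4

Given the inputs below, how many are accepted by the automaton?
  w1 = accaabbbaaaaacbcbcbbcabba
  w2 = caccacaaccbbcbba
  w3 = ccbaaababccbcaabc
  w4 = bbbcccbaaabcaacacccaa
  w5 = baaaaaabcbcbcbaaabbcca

w1: Trace: S1 -a-> S2 -c-> S4 -c-> S2 -a-> S4 -a-> S0 -b-> S0 -b-> S0 -b-> S0 -a-> S0 -a-> S0 -a-> S0 -a-> S0 -a-> S0 -c-> S0 -b-> S0 -c-> S0 -b-> S0 -c-> S0 -b-> S0 -b-> S0 -c-> S0 -a-> S0 -b-> S0 -b-> S0 -a-> S0  → end S0, rejected
w2: Trace: S1 -c-> S4 -a-> S0 -c-> S0 -c-> S0 -a-> S0 -c-> S0 -a-> S0 -a-> S0 -c-> S0 -c-> S0 -b-> S0 -b-> S0 -c-> S0 -b-> S0 -b-> S0 -a-> S0  → end S0, rejected
w3: Trace: S1 -c-> S4 -c-> S2 -b-> S1 -a-> S2 -a-> S4 -a-> S0 -b-> S0 -a-> S0 -b-> S0 -c-> S0 -c-> S0 -b-> S0 -c-> S0 -a-> S0 -a-> S0 -b-> S0 -c-> S0  → end S0, rejected
w4: Trace: S1 -b-> S1 -b-> S1 -b-> S1 -c-> S4 -c-> S2 -c-> S4 -b-> S2 -a-> S4 -a-> S0 -a-> S0 -b-> S0 -c-> S0 -a-> S0 -a-> S0 -c-> S0 -a-> S0 -c-> S0 -c-> S0 -c-> S0 -a-> S0 -a-> S0  → end S0, rejected
w5: Trace: S1 -b-> S1 -a-> S2 -a-> S4 -a-> S0 -a-> S0 -a-> S0 -a-> S0 -b-> S0 -c-> S0 -b-> S0 -c-> S0 -b-> S0 -c-> S0 -b-> S0 -a-> S0 -a-> S0 -a-> S0 -b-> S0 -b-> S0 -c-> S0 -c-> S0 -a-> S0  → end S0, rejected

0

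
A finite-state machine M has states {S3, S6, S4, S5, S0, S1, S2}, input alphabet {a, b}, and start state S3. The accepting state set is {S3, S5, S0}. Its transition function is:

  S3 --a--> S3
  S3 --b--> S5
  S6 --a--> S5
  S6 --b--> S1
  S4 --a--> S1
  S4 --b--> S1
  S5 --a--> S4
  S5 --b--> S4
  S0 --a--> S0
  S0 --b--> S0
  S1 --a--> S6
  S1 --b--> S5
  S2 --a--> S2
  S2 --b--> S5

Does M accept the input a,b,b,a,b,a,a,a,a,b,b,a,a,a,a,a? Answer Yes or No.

No

start at S3
read 'a': S3 → S3
read 'b': S3 → S5
read 'b': S5 → S4
read 'a': S4 → S1
read 'b': S1 → S5
read 'a': S5 → S4
read 'a': S4 → S1
read 'a': S1 → S6
read 'a': S6 → S5
read 'b': S5 → S4
read 'b': S4 → S1
read 'a': S1 → S6
read 'a': S6 → S5
read 'a': S5 → S4
read 'a': S4 → S1
read 'a': S1 → S6
End state S6 is not accepting.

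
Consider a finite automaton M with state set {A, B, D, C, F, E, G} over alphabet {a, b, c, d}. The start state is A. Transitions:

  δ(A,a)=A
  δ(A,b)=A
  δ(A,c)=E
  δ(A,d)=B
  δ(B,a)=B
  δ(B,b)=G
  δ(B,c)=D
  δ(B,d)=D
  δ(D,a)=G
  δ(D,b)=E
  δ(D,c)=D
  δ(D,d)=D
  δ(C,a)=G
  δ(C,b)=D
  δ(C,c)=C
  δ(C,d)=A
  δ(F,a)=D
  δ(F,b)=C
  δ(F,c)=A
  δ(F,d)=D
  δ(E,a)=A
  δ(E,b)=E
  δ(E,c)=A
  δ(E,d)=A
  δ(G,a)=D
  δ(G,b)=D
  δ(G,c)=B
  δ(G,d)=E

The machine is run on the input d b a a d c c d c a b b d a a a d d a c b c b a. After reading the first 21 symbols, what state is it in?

start at A
read 'd': A → B
read 'b': B → G
read 'a': G → D
read 'a': D → G
read 'd': G → E
read 'c': E → A
read 'c': A → E
read 'd': E → A
read 'c': A → E
read 'a': E → A
read 'b': A → A
read 'b': A → A
read 'd': A → B
read 'a': B → B
read 'a': B → B
read 'a': B → B
read 'd': B → D
read 'd': D → D
read 'a': D → G
read 'c': G → B
read 'b': B → G
After 21 symbols: G.

G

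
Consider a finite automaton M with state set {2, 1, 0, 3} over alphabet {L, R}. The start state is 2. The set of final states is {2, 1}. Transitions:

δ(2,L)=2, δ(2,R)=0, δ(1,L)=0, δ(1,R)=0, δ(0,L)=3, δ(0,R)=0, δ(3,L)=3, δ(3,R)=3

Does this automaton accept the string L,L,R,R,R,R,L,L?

No

2 → 2 → 2 → 0 → 0 → 0 → 0 → 3 → 3
End state 3 is not accepting.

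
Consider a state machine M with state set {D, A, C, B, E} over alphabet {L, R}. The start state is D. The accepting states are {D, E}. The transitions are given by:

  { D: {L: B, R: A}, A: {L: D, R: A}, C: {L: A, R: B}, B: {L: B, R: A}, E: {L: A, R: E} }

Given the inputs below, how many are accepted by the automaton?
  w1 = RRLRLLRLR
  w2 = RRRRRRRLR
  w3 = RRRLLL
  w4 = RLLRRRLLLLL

0

w1: D → A → A → D → A → D → B → A → D → A  → end A, rejected
w2: D → A → A → A → A → A → A → A → D → A  → end A, rejected
w3: D → A → A → A → D → B → B  → end B, rejected
w4: D → A → D → B → A → A → A → D → B → B → B → B  → end B, rejected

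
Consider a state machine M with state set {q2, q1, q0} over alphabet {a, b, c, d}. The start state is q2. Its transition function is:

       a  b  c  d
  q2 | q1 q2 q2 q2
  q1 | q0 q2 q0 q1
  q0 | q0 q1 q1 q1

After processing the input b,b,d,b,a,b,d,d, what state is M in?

q2

start at q2
read 'b': q2 → q2
read 'b': q2 → q2
read 'd': q2 → q2
read 'b': q2 → q2
read 'a': q2 → q1
read 'b': q1 → q2
read 'd': q2 → q2
read 'd': q2 → q2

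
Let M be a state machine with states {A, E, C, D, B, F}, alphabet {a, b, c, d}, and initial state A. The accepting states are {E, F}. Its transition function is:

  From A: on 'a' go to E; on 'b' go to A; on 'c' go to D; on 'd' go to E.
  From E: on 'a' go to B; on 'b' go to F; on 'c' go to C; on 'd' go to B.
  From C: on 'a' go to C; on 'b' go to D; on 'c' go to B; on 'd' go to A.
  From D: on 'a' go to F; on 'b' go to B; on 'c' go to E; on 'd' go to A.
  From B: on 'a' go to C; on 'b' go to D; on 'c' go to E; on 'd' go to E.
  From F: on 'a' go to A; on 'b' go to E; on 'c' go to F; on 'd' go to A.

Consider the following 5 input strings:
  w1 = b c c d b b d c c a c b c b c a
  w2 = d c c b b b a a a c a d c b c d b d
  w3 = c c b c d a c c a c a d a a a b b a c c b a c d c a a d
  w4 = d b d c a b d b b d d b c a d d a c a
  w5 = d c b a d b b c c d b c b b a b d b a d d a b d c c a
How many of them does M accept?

w1: A → A → D → E → B → D → B → E → C → B → C → B → D → E → F → F → A  → end A, rejected
w2: A → E → C → B → D → B → D → F → A → E → C → C → A → D → B → E → B → D → A  → end A, rejected
w3: A → D → E → F → F → A → E → C → B → C → B → C → A → E → B → C → D → B → C → B → E → F → A → D → A → D → F → A → E  → end E, accepted
w4: A → E → F → A → D → F → E → B → D → B → E → B → D → E → B → E → B → C → B → C  → end C, rejected
w5: A → E → C → D → F → A → A → A → D → E → B → D → E → F → E → B → D → A → A → E → B → E → B → D → A → D → E → B  → end B, rejected

1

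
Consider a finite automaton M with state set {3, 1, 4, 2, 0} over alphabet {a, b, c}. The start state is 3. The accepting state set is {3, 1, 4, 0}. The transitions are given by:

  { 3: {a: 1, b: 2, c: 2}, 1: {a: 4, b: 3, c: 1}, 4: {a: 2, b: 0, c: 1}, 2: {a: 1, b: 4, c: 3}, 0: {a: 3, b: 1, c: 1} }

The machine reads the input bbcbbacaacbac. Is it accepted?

Yes

3 → 2 → 4 → 1 → 3 → 2 → 1 → 1 → 4 → 2 → 3 → 2 → 1 → 1
End state 1 is accepting.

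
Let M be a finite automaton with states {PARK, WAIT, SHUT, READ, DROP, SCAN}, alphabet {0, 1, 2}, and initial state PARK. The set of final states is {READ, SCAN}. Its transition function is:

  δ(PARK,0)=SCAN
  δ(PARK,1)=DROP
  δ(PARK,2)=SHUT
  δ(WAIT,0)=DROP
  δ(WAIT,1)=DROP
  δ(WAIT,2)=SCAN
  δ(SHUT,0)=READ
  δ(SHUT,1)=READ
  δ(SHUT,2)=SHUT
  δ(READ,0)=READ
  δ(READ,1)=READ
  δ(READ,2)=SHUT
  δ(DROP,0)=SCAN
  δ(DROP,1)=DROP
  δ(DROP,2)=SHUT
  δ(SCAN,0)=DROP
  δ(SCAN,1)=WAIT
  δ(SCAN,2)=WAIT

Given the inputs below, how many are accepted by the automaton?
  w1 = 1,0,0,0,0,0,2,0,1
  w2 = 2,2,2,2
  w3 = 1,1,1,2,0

1

w1: Trace: PARK -1-> DROP -0-> SCAN -0-> DROP -0-> SCAN -0-> DROP -0-> SCAN -2-> WAIT -0-> DROP -1-> DROP  → end DROP, rejected
w2: Trace: PARK -2-> SHUT -2-> SHUT -2-> SHUT -2-> SHUT  → end SHUT, rejected
w3: Trace: PARK -1-> DROP -1-> DROP -1-> DROP -2-> SHUT -0-> READ  → end READ, accepted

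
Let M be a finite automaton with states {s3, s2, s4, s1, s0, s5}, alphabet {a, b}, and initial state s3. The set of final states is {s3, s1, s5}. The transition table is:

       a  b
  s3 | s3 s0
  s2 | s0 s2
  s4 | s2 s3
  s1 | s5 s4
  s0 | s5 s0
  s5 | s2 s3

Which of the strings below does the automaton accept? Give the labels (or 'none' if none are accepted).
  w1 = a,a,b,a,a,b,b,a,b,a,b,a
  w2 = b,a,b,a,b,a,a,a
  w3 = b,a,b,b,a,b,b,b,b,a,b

w1:
  start at s3
  read 'a': s3 → s3
  read 'a': s3 → s3
  read 'b': s3 → s0
  read 'a': s0 → s5
  read 'a': s5 → s2
  read 'b': s2 → s2
  read 'b': s2 → s2
  read 'a': s2 → s0
  read 'b': s0 → s0
  read 'a': s0 → s5
  read 'b': s5 → s3
  read 'a': s3 → s3
  end s3, accepted
w2:
  start at s3
  read 'b': s3 → s0
  read 'a': s0 → s5
  read 'b': s5 → s3
  read 'a': s3 → s3
  read 'b': s3 → s0
  read 'a': s0 → s5
  read 'a': s5 → s2
  read 'a': s2 → s0
  end s0, rejected
w3:
  start at s3
  read 'b': s3 → s0
  read 'a': s0 → s5
  read 'b': s5 → s3
  read 'b': s3 → s0
  read 'a': s0 → s5
  read 'b': s5 → s3
  read 'b': s3 → s0
  read 'b': s0 → s0
  read 'b': s0 → s0
  read 'a': s0 → s5
  read 'b': s5 → s3
  end s3, accepted

w1, w3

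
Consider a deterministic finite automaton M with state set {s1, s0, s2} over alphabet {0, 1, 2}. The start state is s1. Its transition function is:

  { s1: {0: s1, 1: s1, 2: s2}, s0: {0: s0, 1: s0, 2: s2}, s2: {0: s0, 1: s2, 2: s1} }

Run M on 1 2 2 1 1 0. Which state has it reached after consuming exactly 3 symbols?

s1

start at s1
read '1': s1 → s1
read '2': s1 → s2
read '2': s2 → s1
After 3 symbols: s1.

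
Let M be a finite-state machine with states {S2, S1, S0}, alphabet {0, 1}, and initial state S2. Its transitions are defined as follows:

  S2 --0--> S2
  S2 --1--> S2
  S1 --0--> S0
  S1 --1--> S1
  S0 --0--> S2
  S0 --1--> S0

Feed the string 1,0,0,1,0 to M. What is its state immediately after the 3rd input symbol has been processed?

S2

start at S2
read '1': S2 → S2
read '0': S2 → S2
read '0': S2 → S2
After 3 symbols: S2.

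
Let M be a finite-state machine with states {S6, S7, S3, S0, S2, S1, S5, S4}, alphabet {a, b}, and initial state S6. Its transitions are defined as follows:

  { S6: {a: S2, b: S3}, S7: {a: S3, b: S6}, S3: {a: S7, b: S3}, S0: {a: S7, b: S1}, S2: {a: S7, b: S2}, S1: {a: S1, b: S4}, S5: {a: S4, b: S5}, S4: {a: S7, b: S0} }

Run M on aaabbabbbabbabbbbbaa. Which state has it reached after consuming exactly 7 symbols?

S6

start at S6
read 'a': S6 → S2
read 'a': S2 → S7
read 'a': S7 → S3
read 'b': S3 → S3
read 'b': S3 → S3
read 'a': S3 → S7
read 'b': S7 → S6
After 7 symbols: S6.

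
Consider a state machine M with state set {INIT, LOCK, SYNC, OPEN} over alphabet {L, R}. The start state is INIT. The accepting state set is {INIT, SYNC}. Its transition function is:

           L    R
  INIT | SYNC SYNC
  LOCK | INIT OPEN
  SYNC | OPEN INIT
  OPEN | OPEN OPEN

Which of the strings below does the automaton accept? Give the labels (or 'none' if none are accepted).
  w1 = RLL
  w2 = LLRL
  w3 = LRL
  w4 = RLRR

w3

w1:
  start at INIT
  read 'R': INIT → SYNC
  read 'L': SYNC → OPEN
  read 'L': OPEN → OPEN
  end OPEN, rejected
w2:
  start at INIT
  read 'L': INIT → SYNC
  read 'L': SYNC → OPEN
  read 'R': OPEN → OPEN
  read 'L': OPEN → OPEN
  end OPEN, rejected
w3:
  start at INIT
  read 'L': INIT → SYNC
  read 'R': SYNC → INIT
  read 'L': INIT → SYNC
  end SYNC, accepted
w4:
  start at INIT
  read 'R': INIT → SYNC
  read 'L': SYNC → OPEN
  read 'R': OPEN → OPEN
  read 'R': OPEN → OPEN
  end OPEN, rejected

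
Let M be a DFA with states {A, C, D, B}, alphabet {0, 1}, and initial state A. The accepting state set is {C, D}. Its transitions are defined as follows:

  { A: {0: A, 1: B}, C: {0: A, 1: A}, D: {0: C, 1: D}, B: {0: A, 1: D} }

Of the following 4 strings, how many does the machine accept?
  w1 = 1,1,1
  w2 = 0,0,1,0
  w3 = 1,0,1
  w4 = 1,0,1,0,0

1

w1:
  start at A
  read '1': A → B
  read '1': B → D
  read '1': D → D
  end D, accepted
w2:
  start at A
  read '0': A → A
  read '0': A → A
  read '1': A → B
  read '0': B → A
  end A, rejected
w3:
  start at A
  read '1': A → B
  read '0': B → A
  read '1': A → B
  end B, rejected
w4:
  start at A
  read '1': A → B
  read '0': B → A
  read '1': A → B
  read '0': B → A
  read '0': A → A
  end A, rejected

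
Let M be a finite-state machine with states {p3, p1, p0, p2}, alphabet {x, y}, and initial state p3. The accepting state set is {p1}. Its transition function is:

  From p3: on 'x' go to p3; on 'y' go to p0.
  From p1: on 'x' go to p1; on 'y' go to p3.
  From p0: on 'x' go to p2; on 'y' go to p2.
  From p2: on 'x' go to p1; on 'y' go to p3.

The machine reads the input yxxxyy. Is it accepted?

No

p3 → p0 → p2 → p1 → p1 → p3 → p0
End state p0 is not accepting.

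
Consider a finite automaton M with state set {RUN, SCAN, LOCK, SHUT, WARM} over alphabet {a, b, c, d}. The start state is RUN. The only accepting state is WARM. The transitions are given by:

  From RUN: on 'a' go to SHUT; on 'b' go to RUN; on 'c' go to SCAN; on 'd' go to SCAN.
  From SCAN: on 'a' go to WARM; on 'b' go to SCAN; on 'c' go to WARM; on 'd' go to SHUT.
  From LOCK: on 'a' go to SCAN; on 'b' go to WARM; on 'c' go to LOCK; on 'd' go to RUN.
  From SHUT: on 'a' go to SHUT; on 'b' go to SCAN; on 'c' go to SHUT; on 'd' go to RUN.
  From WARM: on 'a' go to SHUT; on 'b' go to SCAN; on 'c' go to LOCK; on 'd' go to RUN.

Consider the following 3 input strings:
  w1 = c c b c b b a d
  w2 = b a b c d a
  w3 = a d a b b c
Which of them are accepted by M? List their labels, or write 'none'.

w1: Trace: RUN -c-> SCAN -c-> WARM -b-> SCAN -c-> WARM -b-> SCAN -b-> SCAN -a-> WARM -d-> RUN  → end RUN, rejected
w2: Trace: RUN -b-> RUN -a-> SHUT -b-> SCAN -c-> WARM -d-> RUN -a-> SHUT  → end SHUT, rejected
w3: Trace: RUN -a-> SHUT -d-> RUN -a-> SHUT -b-> SCAN -b-> SCAN -c-> WARM  → end WARM, accepted

w3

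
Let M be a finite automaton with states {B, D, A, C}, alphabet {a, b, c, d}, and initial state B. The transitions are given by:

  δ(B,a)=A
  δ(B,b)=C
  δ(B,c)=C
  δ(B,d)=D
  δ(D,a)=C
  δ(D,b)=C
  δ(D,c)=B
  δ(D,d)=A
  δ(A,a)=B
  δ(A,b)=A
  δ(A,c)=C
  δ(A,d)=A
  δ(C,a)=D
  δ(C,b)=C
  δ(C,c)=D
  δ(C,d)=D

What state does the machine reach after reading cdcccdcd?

Trace: B -c-> C -d-> D -c-> B -c-> C -c-> D -d-> A -c-> C -d-> D

D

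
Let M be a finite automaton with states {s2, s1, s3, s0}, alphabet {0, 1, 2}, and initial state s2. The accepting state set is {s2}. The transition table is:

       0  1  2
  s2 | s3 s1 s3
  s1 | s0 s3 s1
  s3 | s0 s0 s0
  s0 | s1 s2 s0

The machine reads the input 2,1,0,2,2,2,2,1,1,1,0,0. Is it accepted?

No

start at s2
read '2': s2 → s3
read '1': s3 → s0
read '0': s0 → s1
read '2': s1 → s1
read '2': s1 → s1
read '2': s1 → s1
read '2': s1 → s1
read '1': s1 → s3
read '1': s3 → s0
read '1': s0 → s2
read '0': s2 → s3
read '0': s3 → s0
End state s0 is not accepting.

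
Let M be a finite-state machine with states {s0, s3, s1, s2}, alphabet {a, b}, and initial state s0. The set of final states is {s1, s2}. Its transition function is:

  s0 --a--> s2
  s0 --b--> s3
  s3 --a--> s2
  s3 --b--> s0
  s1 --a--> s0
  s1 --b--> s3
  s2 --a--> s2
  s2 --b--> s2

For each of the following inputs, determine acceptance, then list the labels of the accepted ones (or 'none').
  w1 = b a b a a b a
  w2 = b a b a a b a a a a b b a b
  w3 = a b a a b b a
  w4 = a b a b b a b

w1, w2, w3, w4

w1: Trace: s0 -b-> s3 -a-> s2 -b-> s2 -a-> s2 -a-> s2 -b-> s2 -a-> s2  → end s2, accepted
w2: Trace: s0 -b-> s3 -a-> s2 -b-> s2 -a-> s2 -a-> s2 -b-> s2 -a-> s2 -a-> s2 -a-> s2 -a-> s2 -b-> s2 -b-> s2 -a-> s2 -b-> s2  → end s2, accepted
w3: Trace: s0 -a-> s2 -b-> s2 -a-> s2 -a-> s2 -b-> s2 -b-> s2 -a-> s2  → end s2, accepted
w4: Trace: s0 -a-> s2 -b-> s2 -a-> s2 -b-> s2 -b-> s2 -a-> s2 -b-> s2  → end s2, accepted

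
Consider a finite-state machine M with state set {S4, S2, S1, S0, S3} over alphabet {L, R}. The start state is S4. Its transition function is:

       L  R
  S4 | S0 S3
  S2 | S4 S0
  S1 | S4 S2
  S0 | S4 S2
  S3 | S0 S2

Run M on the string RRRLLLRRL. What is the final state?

S4

S4 → S3 → S2 → S0 → S4 → S0 → S4 → S3 → S2 → S4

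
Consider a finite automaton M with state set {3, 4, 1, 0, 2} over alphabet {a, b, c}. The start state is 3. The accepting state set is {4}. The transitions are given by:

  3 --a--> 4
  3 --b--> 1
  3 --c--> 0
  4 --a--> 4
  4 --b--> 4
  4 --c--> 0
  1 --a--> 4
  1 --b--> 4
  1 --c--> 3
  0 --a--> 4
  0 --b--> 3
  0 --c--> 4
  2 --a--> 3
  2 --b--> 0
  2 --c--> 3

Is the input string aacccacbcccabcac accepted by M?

3 → 4 → 4 → 0 → 4 → 0 → 4 → 0 → 3 → 0 → 4 → 0 → 4 → 4 → 0 → 4 → 0
End state 0 is not accepting.

No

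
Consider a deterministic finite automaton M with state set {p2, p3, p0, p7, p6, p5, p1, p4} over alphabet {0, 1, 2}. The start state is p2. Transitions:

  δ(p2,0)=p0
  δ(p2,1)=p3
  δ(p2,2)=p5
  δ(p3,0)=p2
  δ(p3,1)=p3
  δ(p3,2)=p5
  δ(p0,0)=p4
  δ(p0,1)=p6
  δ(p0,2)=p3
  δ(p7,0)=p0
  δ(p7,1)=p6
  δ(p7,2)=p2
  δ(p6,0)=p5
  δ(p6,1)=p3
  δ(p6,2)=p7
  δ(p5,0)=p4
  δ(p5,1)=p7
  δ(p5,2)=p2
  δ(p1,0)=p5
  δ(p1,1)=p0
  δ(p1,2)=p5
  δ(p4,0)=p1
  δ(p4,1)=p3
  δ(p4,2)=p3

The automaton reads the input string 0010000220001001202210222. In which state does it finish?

p5

Trace: p2 -0-> p0 -0-> p4 -1-> p3 -0-> p2 -0-> p0 -0-> p4 -0-> p1 -2-> p5 -2-> p2 -0-> p0 -0-> p4 -0-> p1 -1-> p0 -0-> p4 -0-> p1 -1-> p0 -2-> p3 -0-> p2 -2-> p5 -2-> p2 -1-> p3 -0-> p2 -2-> p5 -2-> p2 -2-> p5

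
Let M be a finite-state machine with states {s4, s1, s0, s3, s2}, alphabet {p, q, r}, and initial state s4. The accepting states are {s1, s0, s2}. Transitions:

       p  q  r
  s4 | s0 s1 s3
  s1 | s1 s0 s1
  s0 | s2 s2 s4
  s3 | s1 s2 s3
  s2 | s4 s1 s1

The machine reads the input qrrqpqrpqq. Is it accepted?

Yes

Trace: s4 -q-> s1 -r-> s1 -r-> s1 -q-> s0 -p-> s2 -q-> s1 -r-> s1 -p-> s1 -q-> s0 -q-> s2
End state s2 is accepting.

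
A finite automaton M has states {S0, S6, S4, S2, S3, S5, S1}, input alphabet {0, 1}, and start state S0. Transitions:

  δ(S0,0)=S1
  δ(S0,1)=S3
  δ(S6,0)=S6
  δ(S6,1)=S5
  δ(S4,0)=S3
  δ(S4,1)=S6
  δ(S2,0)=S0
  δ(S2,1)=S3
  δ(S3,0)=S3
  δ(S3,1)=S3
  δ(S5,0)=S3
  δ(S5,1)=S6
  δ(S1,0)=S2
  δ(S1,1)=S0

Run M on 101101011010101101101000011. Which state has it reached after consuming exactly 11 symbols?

Trace: S0 -1-> S3 -0-> S3 -1-> S3 -1-> S3 -0-> S3 -1-> S3 -0-> S3 -1-> S3 -1-> S3 -0-> S3 -1-> S3
After 11 symbols: S3.

S3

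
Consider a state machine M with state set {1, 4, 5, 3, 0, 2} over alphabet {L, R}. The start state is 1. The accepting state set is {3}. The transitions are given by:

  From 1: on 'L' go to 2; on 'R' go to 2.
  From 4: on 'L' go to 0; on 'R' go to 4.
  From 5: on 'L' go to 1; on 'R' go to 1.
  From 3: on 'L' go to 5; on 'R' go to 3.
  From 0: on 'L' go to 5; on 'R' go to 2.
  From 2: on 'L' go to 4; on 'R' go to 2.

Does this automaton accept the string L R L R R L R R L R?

No

Trace: 1 -L-> 2 -R-> 2 -L-> 4 -R-> 4 -R-> 4 -L-> 0 -R-> 2 -R-> 2 -L-> 4 -R-> 4
End state 4 is not accepting.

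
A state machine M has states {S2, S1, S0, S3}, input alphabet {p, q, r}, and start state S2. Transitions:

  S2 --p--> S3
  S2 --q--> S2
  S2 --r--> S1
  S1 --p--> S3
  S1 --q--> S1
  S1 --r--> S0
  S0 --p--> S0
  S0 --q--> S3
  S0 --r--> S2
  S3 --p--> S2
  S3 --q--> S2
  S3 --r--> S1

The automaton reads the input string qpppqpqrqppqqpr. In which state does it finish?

S2 → S2 → S3 → S2 → S3 → S2 → S3 → S2 → S1 → S1 → S3 → S2 → S2 → S2 → S3 → S1

S1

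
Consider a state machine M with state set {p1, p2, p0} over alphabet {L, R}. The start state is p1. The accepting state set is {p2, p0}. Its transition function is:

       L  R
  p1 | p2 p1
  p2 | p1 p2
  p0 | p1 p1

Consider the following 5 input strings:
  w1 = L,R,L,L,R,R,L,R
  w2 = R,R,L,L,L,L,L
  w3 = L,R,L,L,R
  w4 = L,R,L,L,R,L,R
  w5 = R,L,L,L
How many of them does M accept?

3

w1:
  start at p1
  read 'L': p1 → p2
  read 'R': p2 → p2
  read 'L': p2 → p1
  read 'L': p1 → p2
  read 'R': p2 → p2
  read 'R': p2 → p2
  read 'L': p2 → p1
  read 'R': p1 → p1
  end p1, rejected
w2:
  start at p1
  read 'R': p1 → p1
  read 'R': p1 → p1
  read 'L': p1 → p2
  read 'L': p2 → p1
  read 'L': p1 → p2
  read 'L': p2 → p1
  read 'L': p1 → p2
  end p2, accepted
w3:
  start at p1
  read 'L': p1 → p2
  read 'R': p2 → p2
  read 'L': p2 → p1
  read 'L': p1 → p2
  read 'R': p2 → p2
  end p2, accepted
w4:
  start at p1
  read 'L': p1 → p2
  read 'R': p2 → p2
  read 'L': p2 → p1
  read 'L': p1 → p2
  read 'R': p2 → p2
  read 'L': p2 → p1
  read 'R': p1 → p1
  end p1, rejected
w5:
  start at p1
  read 'R': p1 → p1
  read 'L': p1 → p2
  read 'L': p2 → p1
  read 'L': p1 → p2
  end p2, accepted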